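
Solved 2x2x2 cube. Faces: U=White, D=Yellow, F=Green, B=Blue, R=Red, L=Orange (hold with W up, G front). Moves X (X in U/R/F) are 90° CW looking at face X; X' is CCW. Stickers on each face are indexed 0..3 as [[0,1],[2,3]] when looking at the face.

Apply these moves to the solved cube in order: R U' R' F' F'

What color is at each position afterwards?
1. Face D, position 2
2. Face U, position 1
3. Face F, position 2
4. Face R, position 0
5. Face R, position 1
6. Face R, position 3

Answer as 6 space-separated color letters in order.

After move 1 (R): R=RRRR U=WGWG F=GYGY D=YBYB B=WBWB
After move 2 (U'): U=GGWW F=OOGY R=GYRR B=RRWB L=WBOO
After move 3 (R'): R=YRGR U=GWWR F=OGGW D=YOYY B=BRBB
After move 4 (F'): F=GWOG U=GWYG R=ORYR D=BOYY L=WROW
After move 5 (F'): F=WGGO U=GWOY R=ORBR D=RWYY L=WGOY
Query 1: D[2] = Y
Query 2: U[1] = W
Query 3: F[2] = G
Query 4: R[0] = O
Query 5: R[1] = R
Query 6: R[3] = R

Answer: Y W G O R R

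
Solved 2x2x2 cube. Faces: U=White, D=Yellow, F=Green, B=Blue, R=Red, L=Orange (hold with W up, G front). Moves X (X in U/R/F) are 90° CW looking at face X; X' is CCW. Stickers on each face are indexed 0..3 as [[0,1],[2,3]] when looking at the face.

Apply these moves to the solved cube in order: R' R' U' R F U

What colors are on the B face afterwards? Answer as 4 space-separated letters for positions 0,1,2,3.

Answer: G Y Y B

Derivation:
After move 1 (R'): R=RRRR U=WBWB F=GWGW D=YGYG B=YBYB
After move 2 (R'): R=RRRR U=WYWY F=GBGB D=YWYW B=GBGB
After move 3 (U'): U=YYWW F=OOGB R=GBRR B=RRGB L=GBOO
After move 4 (R): R=RGRB U=YOWB F=OWGW D=YGYR B=WRYB
After move 5 (F): F=GOWW U=YOOB R=WGBB D=RRYR L=GYOG
After move 6 (U): U=OYBO F=WGWW R=WRBB B=GYYB L=GOOG
Query: B face = GYYB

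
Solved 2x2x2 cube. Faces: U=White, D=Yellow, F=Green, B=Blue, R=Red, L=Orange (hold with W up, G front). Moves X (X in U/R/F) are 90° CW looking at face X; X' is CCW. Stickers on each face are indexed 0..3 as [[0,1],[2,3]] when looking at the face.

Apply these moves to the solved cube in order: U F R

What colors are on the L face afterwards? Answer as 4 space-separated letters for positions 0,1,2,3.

After move 1 (U): U=WWWW F=RRGG R=BBRR B=OOBB L=GGOO
After move 2 (F): F=GRGR U=WWOG R=WBWR D=RBYY L=GYOY
After move 3 (R): R=WWRB U=WROR F=GBGY D=RBYO B=GOWB
Query: L face = GYOY

Answer: G Y O Y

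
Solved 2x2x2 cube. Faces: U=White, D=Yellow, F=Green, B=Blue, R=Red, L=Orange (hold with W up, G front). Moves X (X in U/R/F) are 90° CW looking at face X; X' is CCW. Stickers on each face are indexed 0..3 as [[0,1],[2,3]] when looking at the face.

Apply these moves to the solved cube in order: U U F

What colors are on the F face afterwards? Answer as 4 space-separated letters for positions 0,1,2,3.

Answer: G B G B

Derivation:
After move 1 (U): U=WWWW F=RRGG R=BBRR B=OOBB L=GGOO
After move 2 (U): U=WWWW F=BBGG R=OORR B=GGBB L=RROO
After move 3 (F): F=GBGB U=WWOR R=WOWR D=ROYY L=RYOY
Query: F face = GBGB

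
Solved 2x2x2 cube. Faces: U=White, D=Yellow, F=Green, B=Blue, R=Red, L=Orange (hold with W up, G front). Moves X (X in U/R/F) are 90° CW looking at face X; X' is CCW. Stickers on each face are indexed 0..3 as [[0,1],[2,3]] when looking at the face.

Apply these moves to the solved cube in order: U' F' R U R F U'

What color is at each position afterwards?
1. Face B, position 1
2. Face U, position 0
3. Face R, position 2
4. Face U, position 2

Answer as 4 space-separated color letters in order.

After move 1 (U'): U=WWWW F=OOGG R=GGRR B=RRBB L=BBOO
After move 2 (F'): F=OGOG U=WWGR R=YGYR D=BOYY L=BWOW
After move 3 (R): R=YYRG U=WGGG F=OOOY D=BBYR B=RRWB
After move 4 (U): U=GWGG F=YYOY R=RRRG B=BWWB L=OOOW
After move 5 (R): R=RRGR U=GYGY F=YBOR D=BWYB B=GWWB
After move 6 (F): F=OYRB U=GYWO R=GRYR D=GRYB L=OBOW
After move 7 (U'): U=YOGW F=OBRB R=OYYR B=GRWB L=GWOW
Query 1: B[1] = R
Query 2: U[0] = Y
Query 3: R[2] = Y
Query 4: U[2] = G

Answer: R Y Y G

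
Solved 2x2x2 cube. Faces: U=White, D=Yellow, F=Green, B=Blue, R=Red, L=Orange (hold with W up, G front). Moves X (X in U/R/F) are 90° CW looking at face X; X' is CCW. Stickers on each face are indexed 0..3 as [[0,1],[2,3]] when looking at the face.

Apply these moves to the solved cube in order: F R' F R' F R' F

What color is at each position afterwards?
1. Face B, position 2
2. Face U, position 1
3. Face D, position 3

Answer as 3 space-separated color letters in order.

After move 1 (F): F=GGGG U=WWOO R=WRWR D=RRYY L=OYOY
After move 2 (R'): R=RRWW U=WBOB F=GWGO D=RGYG B=YBRB
After move 3 (F): F=GGOW U=WBYY R=ORBW D=WRYG L=OROG
After move 4 (R'): R=RWOB U=WRYY F=GBOY D=WGYW B=GBRB
After move 5 (F): F=OGYB U=WRGR R=YWYB D=ORYW L=OWOG
After move 6 (R'): R=WBYY U=WRGG F=ORYR D=OGYB B=WBRB
After move 7 (F): F=YORR U=WRGW R=GBGY D=YWYB L=OOOG
Query 1: B[2] = R
Query 2: U[1] = R
Query 3: D[3] = B

Answer: R R B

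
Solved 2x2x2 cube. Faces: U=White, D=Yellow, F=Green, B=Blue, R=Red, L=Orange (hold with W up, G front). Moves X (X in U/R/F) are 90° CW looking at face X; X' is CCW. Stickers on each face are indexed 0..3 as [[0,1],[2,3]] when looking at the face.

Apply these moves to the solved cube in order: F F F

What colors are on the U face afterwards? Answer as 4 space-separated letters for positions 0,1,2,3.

After move 1 (F): F=GGGG U=WWOO R=WRWR D=RRYY L=OYOY
After move 2 (F): F=GGGG U=WWYY R=OROR D=WWYY L=OROR
After move 3 (F): F=GGGG U=WWRR R=YRYR D=OOYY L=OWOW
Query: U face = WWRR

Answer: W W R R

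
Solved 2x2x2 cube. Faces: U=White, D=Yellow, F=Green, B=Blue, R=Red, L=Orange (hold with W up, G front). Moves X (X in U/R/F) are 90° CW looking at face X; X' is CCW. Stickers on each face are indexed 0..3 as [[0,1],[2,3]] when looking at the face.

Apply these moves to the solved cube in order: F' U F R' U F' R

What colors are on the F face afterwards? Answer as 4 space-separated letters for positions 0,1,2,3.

After move 1 (F'): F=GGGG U=WWRR R=YRYR D=OOYY L=OWOW
After move 2 (U): U=RWRW F=YRGG R=BBYR B=OWBB L=GGOW
After move 3 (F): F=GYGR U=RWWG R=RBWR D=YBYY L=GOOO
After move 4 (R'): R=BRRW U=RBWO F=GWGG D=YYYR B=YWBB
After move 5 (U): U=WROB F=BRGG R=YWRW B=GOBB L=GWOO
After move 6 (F'): F=RGBG U=WRYR R=YWYW D=WOYR L=GBOO
After move 7 (R): R=YYWW U=WGYG F=ROBR D=WBYG B=RORB
Query: F face = ROBR

Answer: R O B R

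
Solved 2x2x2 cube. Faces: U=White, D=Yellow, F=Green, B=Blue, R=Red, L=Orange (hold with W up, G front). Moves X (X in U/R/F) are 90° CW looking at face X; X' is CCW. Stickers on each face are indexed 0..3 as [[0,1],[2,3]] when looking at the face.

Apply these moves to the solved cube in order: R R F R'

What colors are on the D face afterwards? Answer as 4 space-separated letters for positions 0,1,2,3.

After move 1 (R): R=RRRR U=WGWG F=GYGY D=YBYB B=WBWB
After move 2 (R): R=RRRR U=WYWY F=GBGB D=YWYW B=GBGB
After move 3 (F): F=GGBB U=WYOO R=WRYR D=RRYW L=OYOW
After move 4 (R'): R=RRWY U=WGOG F=GYBO D=RGYB B=WBRB
Query: D face = RGYB

Answer: R G Y B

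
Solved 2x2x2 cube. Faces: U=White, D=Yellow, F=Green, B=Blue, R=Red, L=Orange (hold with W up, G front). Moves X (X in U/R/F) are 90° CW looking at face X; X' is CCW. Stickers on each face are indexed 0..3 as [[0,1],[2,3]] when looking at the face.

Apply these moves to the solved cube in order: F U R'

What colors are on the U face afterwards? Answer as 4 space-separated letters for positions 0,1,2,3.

After move 1 (F): F=GGGG U=WWOO R=WRWR D=RRYY L=OYOY
After move 2 (U): U=OWOW F=WRGG R=BBWR B=OYBB L=GGOY
After move 3 (R'): R=BRBW U=OBOO F=WWGW D=RRYG B=YYRB
Query: U face = OBOO

Answer: O B O O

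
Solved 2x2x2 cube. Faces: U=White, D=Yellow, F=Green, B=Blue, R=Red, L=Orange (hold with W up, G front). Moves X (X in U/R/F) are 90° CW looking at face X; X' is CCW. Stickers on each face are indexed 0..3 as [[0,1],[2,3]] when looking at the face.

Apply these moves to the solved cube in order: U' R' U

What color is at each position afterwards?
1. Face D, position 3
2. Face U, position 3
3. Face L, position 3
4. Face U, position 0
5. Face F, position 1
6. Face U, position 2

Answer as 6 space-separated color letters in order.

Answer: G B O W R R

Derivation:
After move 1 (U'): U=WWWW F=OOGG R=GGRR B=RRBB L=BBOO
After move 2 (R'): R=GRGR U=WBWR F=OWGW D=YOYG B=YRYB
After move 3 (U): U=WWRB F=GRGW R=YRGR B=BBYB L=OWOO
Query 1: D[3] = G
Query 2: U[3] = B
Query 3: L[3] = O
Query 4: U[0] = W
Query 5: F[1] = R
Query 6: U[2] = R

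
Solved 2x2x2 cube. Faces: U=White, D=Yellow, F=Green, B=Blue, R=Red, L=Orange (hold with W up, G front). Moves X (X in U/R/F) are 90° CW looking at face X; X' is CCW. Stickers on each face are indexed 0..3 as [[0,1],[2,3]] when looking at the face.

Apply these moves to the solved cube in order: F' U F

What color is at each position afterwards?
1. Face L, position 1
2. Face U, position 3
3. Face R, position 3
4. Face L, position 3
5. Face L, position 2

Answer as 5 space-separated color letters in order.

After move 1 (F'): F=GGGG U=WWRR R=YRYR D=OOYY L=OWOW
After move 2 (U): U=RWRW F=YRGG R=BBYR B=OWBB L=GGOW
After move 3 (F): F=GYGR U=RWWG R=RBWR D=YBYY L=GOOO
Query 1: L[1] = O
Query 2: U[3] = G
Query 3: R[3] = R
Query 4: L[3] = O
Query 5: L[2] = O

Answer: O G R O O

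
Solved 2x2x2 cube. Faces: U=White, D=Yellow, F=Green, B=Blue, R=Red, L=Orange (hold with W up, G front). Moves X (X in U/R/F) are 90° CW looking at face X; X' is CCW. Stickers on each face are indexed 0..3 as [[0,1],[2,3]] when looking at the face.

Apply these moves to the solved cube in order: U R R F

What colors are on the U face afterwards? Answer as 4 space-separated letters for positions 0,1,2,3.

After move 1 (U): U=WWWW F=RRGG R=BBRR B=OOBB L=GGOO
After move 2 (R): R=RBRB U=WRWG F=RYGY D=YBYO B=WOWB
After move 3 (R): R=RRBB U=WYWY F=RBGO D=YWYW B=GORB
After move 4 (F): F=GROB U=WYOG R=WRYB D=BRYW L=GYOW
Query: U face = WYOG

Answer: W Y O G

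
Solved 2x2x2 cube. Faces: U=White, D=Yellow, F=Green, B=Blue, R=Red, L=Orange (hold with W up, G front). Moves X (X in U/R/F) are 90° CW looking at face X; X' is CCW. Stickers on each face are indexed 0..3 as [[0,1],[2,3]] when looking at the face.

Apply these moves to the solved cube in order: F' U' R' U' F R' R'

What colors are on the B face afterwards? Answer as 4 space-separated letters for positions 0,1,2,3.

Answer: B R B B

Derivation:
After move 1 (F'): F=GGGG U=WWRR R=YRYR D=OOYY L=OWOW
After move 2 (U'): U=WRWR F=OWGG R=GGYR B=YRBB L=BBOW
After move 3 (R'): R=GRGY U=WBWY F=ORGR D=OWYG B=YROB
After move 4 (U'): U=BYWW F=BBGR R=ORGY B=GROB L=YROW
After move 5 (F): F=GBRB U=BYWR R=WRWY D=GOYG L=YOOW
After move 6 (R'): R=RYWW U=BOWG F=GYRR D=GBYB B=GROB
After move 7 (R'): R=YWRW U=BOWG F=GORG D=GYYR B=BRBB
Query: B face = BRBB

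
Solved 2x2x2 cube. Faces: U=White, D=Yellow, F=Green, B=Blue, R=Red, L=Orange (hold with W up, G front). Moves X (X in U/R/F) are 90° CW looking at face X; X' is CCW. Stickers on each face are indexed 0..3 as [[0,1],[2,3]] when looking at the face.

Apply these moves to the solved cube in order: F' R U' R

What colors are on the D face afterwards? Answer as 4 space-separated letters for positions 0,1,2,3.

After move 1 (F'): F=GGGG U=WWRR R=YRYR D=OOYY L=OWOW
After move 2 (R): R=YYRR U=WGRG F=GOGY D=OBYB B=RBWB
After move 3 (U'): U=GGWR F=OWGY R=GORR B=YYWB L=RBOW
After move 4 (R): R=RGRO U=GWWY F=OBGB D=OWYY B=RYGB
Query: D face = OWYY

Answer: O W Y Y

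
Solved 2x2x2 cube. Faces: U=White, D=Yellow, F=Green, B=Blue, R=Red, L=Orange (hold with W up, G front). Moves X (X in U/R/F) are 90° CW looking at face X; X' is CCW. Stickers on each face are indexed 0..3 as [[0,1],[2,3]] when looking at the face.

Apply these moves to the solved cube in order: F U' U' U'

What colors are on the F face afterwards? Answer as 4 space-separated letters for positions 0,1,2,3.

After move 1 (F): F=GGGG U=WWOO R=WRWR D=RRYY L=OYOY
After move 2 (U'): U=WOWO F=OYGG R=GGWR B=WRBB L=BBOY
After move 3 (U'): U=OOWW F=BBGG R=OYWR B=GGBB L=WROY
After move 4 (U'): U=OWOW F=WRGG R=BBWR B=OYBB L=GGOY
Query: F face = WRGG

Answer: W R G G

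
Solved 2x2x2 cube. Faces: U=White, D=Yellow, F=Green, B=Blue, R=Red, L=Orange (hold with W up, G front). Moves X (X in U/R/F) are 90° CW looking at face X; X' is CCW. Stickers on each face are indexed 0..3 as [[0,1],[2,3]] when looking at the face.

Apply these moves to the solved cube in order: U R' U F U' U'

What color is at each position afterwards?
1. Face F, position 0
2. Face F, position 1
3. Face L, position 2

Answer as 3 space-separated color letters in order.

Answer: G G O

Derivation:
After move 1 (U): U=WWWW F=RRGG R=BBRR B=OOBB L=GGOO
After move 2 (R'): R=BRBR U=WBWO F=RWGW D=YRYG B=YOYB
After move 3 (U): U=WWOB F=BRGW R=YOBR B=GGYB L=RWOO
After move 4 (F): F=GBWR U=WWOW R=OOBR D=BYYG L=RYOR
After move 5 (U'): U=WWWO F=RYWR R=GBBR B=OOYB L=GGOR
After move 6 (U'): U=WOWW F=GGWR R=RYBR B=GBYB L=OOOR
Query 1: F[0] = G
Query 2: F[1] = G
Query 3: L[2] = O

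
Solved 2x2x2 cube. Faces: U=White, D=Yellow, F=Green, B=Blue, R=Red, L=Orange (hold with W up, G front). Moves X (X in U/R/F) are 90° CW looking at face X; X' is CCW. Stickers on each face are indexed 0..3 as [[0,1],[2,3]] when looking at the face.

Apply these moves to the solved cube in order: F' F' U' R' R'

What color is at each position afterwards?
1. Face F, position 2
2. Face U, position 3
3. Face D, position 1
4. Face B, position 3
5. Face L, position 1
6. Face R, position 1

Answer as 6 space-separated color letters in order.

Answer: G Y Y B B O

Derivation:
After move 1 (F'): F=GGGG U=WWRR R=YRYR D=OOYY L=OWOW
After move 2 (F'): F=GGGG U=WWYY R=OROR D=WWYY L=OROR
After move 3 (U'): U=WYWY F=ORGG R=GGOR B=ORBB L=BBOR
After move 4 (R'): R=GRGO U=WBWO F=OYGY D=WRYG B=YRWB
After move 5 (R'): R=ROGG U=WWWY F=OBGO D=WYYY B=GRRB
Query 1: F[2] = G
Query 2: U[3] = Y
Query 3: D[1] = Y
Query 4: B[3] = B
Query 5: L[1] = B
Query 6: R[1] = O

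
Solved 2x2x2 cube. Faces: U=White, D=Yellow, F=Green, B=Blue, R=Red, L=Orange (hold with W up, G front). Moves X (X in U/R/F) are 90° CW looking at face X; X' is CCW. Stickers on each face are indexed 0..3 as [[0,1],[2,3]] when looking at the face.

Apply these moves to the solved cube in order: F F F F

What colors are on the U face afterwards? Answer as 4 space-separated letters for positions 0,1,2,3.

Answer: W W W W

Derivation:
After move 1 (F): F=GGGG U=WWOO R=WRWR D=RRYY L=OYOY
After move 2 (F): F=GGGG U=WWYY R=OROR D=WWYY L=OROR
After move 3 (F): F=GGGG U=WWRR R=YRYR D=OOYY L=OWOW
After move 4 (F): F=GGGG U=WWWW R=RRRR D=YYYY L=OOOO
Query: U face = WWWW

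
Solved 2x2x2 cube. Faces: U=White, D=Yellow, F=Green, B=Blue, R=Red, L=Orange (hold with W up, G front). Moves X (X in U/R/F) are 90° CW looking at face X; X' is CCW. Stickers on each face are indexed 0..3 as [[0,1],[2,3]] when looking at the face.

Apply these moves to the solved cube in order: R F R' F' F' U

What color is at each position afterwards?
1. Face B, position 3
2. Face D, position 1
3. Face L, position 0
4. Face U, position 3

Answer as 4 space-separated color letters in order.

Answer: B O O W

Derivation:
After move 1 (R): R=RRRR U=WGWG F=GYGY D=YBYB B=WBWB
After move 2 (F): F=GGYY U=WGOO R=WRGR D=RRYB L=OYOB
After move 3 (R'): R=RRWG U=WWOW F=GGYO D=RGYY B=BBRB
After move 4 (F'): F=GOGY U=WWRW R=GRRG D=YBYY L=OWOO
After move 5 (F'): F=OYGG U=WWGR R=BRYG D=WOYY L=OWOR
After move 6 (U): U=GWRW F=BRGG R=BBYG B=OWRB L=OYOR
Query 1: B[3] = B
Query 2: D[1] = O
Query 3: L[0] = O
Query 4: U[3] = W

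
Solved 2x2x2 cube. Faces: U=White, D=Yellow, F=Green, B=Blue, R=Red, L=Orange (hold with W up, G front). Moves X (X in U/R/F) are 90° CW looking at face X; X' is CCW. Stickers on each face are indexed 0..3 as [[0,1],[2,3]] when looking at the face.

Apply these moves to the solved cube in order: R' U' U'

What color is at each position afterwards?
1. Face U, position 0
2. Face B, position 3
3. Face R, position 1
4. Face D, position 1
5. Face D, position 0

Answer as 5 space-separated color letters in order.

Answer: B B O G Y

Derivation:
After move 1 (R'): R=RRRR U=WBWB F=GWGW D=YGYG B=YBYB
After move 2 (U'): U=BBWW F=OOGW R=GWRR B=RRYB L=YBOO
After move 3 (U'): U=BWBW F=YBGW R=OORR B=GWYB L=RROO
Query 1: U[0] = B
Query 2: B[3] = B
Query 3: R[1] = O
Query 4: D[1] = G
Query 5: D[0] = Y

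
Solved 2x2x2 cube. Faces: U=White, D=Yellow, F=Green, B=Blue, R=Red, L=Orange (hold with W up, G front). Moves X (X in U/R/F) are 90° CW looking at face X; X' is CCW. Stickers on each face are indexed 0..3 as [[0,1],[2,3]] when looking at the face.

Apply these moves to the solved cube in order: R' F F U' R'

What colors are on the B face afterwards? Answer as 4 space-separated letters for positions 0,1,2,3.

Answer: G R W B

Derivation:
After move 1 (R'): R=RRRR U=WBWB F=GWGW D=YGYG B=YBYB
After move 2 (F): F=GGWW U=WBOO R=WRBR D=RRYG L=OYOG
After move 3 (F): F=WGWG U=WBGY R=OROR D=BWYG L=OROR
After move 4 (U'): U=BYWG F=ORWG R=WGOR B=ORYB L=YBOR
After move 5 (R'): R=GRWO U=BYWO F=OYWG D=BRYG B=GRWB
Query: B face = GRWB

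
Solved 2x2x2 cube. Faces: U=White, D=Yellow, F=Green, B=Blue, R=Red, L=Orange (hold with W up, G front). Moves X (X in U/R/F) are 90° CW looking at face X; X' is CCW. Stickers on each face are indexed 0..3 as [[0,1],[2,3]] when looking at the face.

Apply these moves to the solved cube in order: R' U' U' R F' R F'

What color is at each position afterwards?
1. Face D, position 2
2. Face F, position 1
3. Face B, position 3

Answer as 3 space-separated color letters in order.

After move 1 (R'): R=RRRR U=WBWB F=GWGW D=YGYG B=YBYB
After move 2 (U'): U=BBWW F=OOGW R=GWRR B=RRYB L=YBOO
After move 3 (U'): U=BWBW F=YBGW R=OORR B=GWYB L=RROO
After move 4 (R): R=RORO U=BBBW F=YGGG D=YYYG B=WWWB
After move 5 (F'): F=GGYG U=BBRR R=YOYO D=ROYG L=RWOB
After move 6 (R): R=YYOO U=BGRG F=GOYG D=RWYW B=RWBB
After move 7 (F'): F=OGGY U=BGYO R=WYRO D=WBYW L=RGOR
Query 1: D[2] = Y
Query 2: F[1] = G
Query 3: B[3] = B

Answer: Y G B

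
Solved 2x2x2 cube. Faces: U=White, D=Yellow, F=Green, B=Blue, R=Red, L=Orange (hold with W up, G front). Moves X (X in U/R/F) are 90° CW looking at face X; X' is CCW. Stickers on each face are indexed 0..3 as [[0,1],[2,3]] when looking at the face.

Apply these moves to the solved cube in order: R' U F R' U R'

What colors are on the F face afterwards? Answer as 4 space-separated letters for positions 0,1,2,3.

Answer: B W W Y

Derivation:
After move 1 (R'): R=RRRR U=WBWB F=GWGW D=YGYG B=YBYB
After move 2 (U): U=WWBB F=RRGW R=YBRR B=OOYB L=GWOO
After move 3 (F): F=GRWR U=WWOW R=BBBR D=RYYG L=GYOG
After move 4 (R'): R=BRBB U=WYOO F=GWWW D=RRYR B=GOYB
After move 5 (U): U=OWOY F=BRWW R=GOBB B=GYYB L=GWOG
After move 6 (R'): R=OBGB U=OYOG F=BWWY D=RRYW B=RYRB
Query: F face = BWWY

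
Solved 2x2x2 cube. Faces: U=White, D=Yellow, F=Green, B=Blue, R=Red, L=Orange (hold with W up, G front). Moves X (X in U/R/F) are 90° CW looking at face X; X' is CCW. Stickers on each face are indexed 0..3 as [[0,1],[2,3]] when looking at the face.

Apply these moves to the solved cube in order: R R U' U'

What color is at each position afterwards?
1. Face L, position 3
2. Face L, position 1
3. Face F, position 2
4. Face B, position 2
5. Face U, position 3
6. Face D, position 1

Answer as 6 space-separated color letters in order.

Answer: O R G G W W

Derivation:
After move 1 (R): R=RRRR U=WGWG F=GYGY D=YBYB B=WBWB
After move 2 (R): R=RRRR U=WYWY F=GBGB D=YWYW B=GBGB
After move 3 (U'): U=YYWW F=OOGB R=GBRR B=RRGB L=GBOO
After move 4 (U'): U=YWYW F=GBGB R=OORR B=GBGB L=RROO
Query 1: L[3] = O
Query 2: L[1] = R
Query 3: F[2] = G
Query 4: B[2] = G
Query 5: U[3] = W
Query 6: D[1] = W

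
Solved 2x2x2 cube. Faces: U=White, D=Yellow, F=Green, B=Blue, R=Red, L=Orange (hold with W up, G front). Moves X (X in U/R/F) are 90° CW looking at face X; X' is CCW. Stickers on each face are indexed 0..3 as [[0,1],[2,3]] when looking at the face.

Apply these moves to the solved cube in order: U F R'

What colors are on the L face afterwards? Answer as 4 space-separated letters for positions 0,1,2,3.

After move 1 (U): U=WWWW F=RRGG R=BBRR B=OOBB L=GGOO
After move 2 (F): F=GRGR U=WWOG R=WBWR D=RBYY L=GYOY
After move 3 (R'): R=BRWW U=WBOO F=GWGG D=RRYR B=YOBB
Query: L face = GYOY

Answer: G Y O Y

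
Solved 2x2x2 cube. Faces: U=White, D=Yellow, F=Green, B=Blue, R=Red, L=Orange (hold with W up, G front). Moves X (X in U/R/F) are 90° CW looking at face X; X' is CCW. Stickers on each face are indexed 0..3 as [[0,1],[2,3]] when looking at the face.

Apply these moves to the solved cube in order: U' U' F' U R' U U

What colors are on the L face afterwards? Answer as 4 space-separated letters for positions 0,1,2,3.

After move 1 (U'): U=WWWW F=OOGG R=GGRR B=RRBB L=BBOO
After move 2 (U'): U=WWWW F=BBGG R=OORR B=GGBB L=RROO
After move 3 (F'): F=BGBG U=WWOR R=YOYR D=ROYY L=RWOW
After move 4 (U): U=OWRW F=YOBG R=GGYR B=RWBB L=BGOW
After move 5 (R'): R=GRGY U=OBRR F=YWBW D=ROYG B=YWOB
After move 6 (U): U=RORB F=GRBW R=YWGY B=BGOB L=YWOW
After move 7 (U): U=RRBO F=YWBW R=BGGY B=YWOB L=GROW
Query: L face = GROW

Answer: G R O W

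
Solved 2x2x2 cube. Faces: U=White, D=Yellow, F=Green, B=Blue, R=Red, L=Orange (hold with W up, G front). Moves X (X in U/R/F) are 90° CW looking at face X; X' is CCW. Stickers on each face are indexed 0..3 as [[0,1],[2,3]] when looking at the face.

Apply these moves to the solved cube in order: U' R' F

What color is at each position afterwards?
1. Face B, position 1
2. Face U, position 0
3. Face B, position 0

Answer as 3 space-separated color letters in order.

Answer: R W Y

Derivation:
After move 1 (U'): U=WWWW F=OOGG R=GGRR B=RRBB L=BBOO
After move 2 (R'): R=GRGR U=WBWR F=OWGW D=YOYG B=YRYB
After move 3 (F): F=GOWW U=WBOB R=WRRR D=GGYG L=BYOO
Query 1: B[1] = R
Query 2: U[0] = W
Query 3: B[0] = Y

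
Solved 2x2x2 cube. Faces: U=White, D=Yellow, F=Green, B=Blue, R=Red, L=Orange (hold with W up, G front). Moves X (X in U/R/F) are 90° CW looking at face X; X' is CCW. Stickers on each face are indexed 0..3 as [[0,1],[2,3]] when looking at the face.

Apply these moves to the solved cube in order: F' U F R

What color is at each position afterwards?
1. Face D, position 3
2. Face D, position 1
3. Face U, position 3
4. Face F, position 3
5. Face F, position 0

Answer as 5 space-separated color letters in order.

Answer: O B R Y G

Derivation:
After move 1 (F'): F=GGGG U=WWRR R=YRYR D=OOYY L=OWOW
After move 2 (U): U=RWRW F=YRGG R=BBYR B=OWBB L=GGOW
After move 3 (F): F=GYGR U=RWWG R=RBWR D=YBYY L=GOOO
After move 4 (R): R=WRRB U=RYWR F=GBGY D=YBYO B=GWWB
Query 1: D[3] = O
Query 2: D[1] = B
Query 3: U[3] = R
Query 4: F[3] = Y
Query 5: F[0] = G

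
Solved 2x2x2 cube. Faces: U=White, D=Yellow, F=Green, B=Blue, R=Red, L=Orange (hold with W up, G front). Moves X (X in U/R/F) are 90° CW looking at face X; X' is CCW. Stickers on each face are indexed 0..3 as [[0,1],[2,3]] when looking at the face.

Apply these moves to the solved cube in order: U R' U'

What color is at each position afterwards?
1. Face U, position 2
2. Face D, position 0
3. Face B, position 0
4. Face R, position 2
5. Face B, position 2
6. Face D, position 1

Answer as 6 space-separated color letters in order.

After move 1 (U): U=WWWW F=RRGG R=BBRR B=OOBB L=GGOO
After move 2 (R'): R=BRBR U=WBWO F=RWGW D=YRYG B=YOYB
After move 3 (U'): U=BOWW F=GGGW R=RWBR B=BRYB L=YOOO
Query 1: U[2] = W
Query 2: D[0] = Y
Query 3: B[0] = B
Query 4: R[2] = B
Query 5: B[2] = Y
Query 6: D[1] = R

Answer: W Y B B Y R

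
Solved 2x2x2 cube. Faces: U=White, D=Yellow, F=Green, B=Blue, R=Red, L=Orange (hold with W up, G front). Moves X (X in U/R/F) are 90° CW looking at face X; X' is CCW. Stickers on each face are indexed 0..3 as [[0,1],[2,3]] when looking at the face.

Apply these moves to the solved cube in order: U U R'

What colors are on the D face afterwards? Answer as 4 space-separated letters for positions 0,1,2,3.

After move 1 (U): U=WWWW F=RRGG R=BBRR B=OOBB L=GGOO
After move 2 (U): U=WWWW F=BBGG R=OORR B=GGBB L=RROO
After move 3 (R'): R=OROR U=WBWG F=BWGW D=YBYG B=YGYB
Query: D face = YBYG

Answer: Y B Y G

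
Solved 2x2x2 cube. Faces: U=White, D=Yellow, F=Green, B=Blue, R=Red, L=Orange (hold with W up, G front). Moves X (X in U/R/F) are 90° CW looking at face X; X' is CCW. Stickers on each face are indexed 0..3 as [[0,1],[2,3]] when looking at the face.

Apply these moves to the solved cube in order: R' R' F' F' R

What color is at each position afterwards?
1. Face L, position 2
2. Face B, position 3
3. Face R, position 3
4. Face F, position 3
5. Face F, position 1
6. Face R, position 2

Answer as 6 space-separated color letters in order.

Answer: O B R W W R

Derivation:
After move 1 (R'): R=RRRR U=WBWB F=GWGW D=YGYG B=YBYB
After move 2 (R'): R=RRRR U=WYWY F=GBGB D=YWYW B=GBGB
After move 3 (F'): F=BBGG U=WYRR R=WRYR D=OOYW L=OYOW
After move 4 (F'): F=BGBG U=WYWY R=OROR D=YWYW L=OROR
After move 5 (R): R=OORR U=WGWG F=BWBW D=YGYG B=YBYB
Query 1: L[2] = O
Query 2: B[3] = B
Query 3: R[3] = R
Query 4: F[3] = W
Query 5: F[1] = W
Query 6: R[2] = R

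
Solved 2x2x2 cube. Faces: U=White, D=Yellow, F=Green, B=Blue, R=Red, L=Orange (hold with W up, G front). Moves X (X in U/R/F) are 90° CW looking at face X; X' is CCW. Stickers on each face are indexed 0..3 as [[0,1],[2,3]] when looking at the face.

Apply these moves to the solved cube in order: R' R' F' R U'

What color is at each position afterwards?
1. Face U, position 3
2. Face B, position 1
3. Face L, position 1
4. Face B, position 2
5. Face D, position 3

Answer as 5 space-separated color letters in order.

After move 1 (R'): R=RRRR U=WBWB F=GWGW D=YGYG B=YBYB
After move 2 (R'): R=RRRR U=WYWY F=GBGB D=YWYW B=GBGB
After move 3 (F'): F=BBGG U=WYRR R=WRYR D=OOYW L=OYOW
After move 4 (R): R=YWRR U=WBRG F=BOGW D=OGYG B=RBYB
After move 5 (U'): U=BGWR F=OYGW R=BORR B=YWYB L=RBOW
Query 1: U[3] = R
Query 2: B[1] = W
Query 3: L[1] = B
Query 4: B[2] = Y
Query 5: D[3] = G

Answer: R W B Y G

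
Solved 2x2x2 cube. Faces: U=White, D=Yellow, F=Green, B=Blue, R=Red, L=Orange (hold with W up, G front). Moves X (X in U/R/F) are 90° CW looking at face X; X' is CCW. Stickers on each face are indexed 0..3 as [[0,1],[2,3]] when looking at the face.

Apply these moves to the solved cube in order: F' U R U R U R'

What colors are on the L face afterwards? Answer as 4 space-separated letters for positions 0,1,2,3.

Answer: Y B O W

Derivation:
After move 1 (F'): F=GGGG U=WWRR R=YRYR D=OOYY L=OWOW
After move 2 (U): U=RWRW F=YRGG R=BBYR B=OWBB L=GGOW
After move 3 (R): R=YBRB U=RRRG F=YOGY D=OBYO B=WWWB
After move 4 (U): U=RRGR F=YBGY R=WWRB B=GGWB L=YOOW
After move 5 (R): R=RWBW U=RBGY F=YBGO D=OWYG B=RGRB
After move 6 (U): U=GRYB F=RWGO R=RGBW B=YORB L=YBOW
After move 7 (R'): R=GWRB U=GRYY F=RRGB D=OWYO B=GOWB
Query: L face = YBOW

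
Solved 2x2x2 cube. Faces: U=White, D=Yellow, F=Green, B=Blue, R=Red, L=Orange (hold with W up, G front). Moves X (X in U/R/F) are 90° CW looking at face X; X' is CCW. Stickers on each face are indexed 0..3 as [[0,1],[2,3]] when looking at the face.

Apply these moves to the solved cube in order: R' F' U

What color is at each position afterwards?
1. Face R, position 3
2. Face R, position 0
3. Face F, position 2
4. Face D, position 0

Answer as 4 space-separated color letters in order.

After move 1 (R'): R=RRRR U=WBWB F=GWGW D=YGYG B=YBYB
After move 2 (F'): F=WWGG U=WBRR R=GRYR D=OOYG L=OBOW
After move 3 (U): U=RWRB F=GRGG R=YBYR B=OBYB L=WWOW
Query 1: R[3] = R
Query 2: R[0] = Y
Query 3: F[2] = G
Query 4: D[0] = O

Answer: R Y G O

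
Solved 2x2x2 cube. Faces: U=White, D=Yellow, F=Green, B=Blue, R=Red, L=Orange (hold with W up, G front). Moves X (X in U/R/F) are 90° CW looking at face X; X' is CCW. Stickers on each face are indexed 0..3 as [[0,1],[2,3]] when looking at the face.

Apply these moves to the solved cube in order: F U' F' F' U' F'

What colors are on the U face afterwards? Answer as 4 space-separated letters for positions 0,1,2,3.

Answer: O R G B

Derivation:
After move 1 (F): F=GGGG U=WWOO R=WRWR D=RRYY L=OYOY
After move 2 (U'): U=WOWO F=OYGG R=GGWR B=WRBB L=BBOY
After move 3 (F'): F=YGOG U=WOGW R=RGRR D=BYYY L=BOOW
After move 4 (F'): F=GGYO U=WORR R=YGBR D=OWYY L=BWOG
After move 5 (U'): U=ORWR F=BWYO R=GGBR B=YGBB L=WROG
After move 6 (F'): F=WOBY U=ORGB R=WGOR D=RGYY L=WROW
Query: U face = ORGB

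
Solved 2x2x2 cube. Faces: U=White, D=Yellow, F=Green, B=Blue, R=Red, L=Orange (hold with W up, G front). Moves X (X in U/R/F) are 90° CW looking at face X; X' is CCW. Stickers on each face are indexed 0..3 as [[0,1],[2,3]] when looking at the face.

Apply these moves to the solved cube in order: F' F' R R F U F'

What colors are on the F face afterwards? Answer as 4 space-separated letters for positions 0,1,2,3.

Answer: O B Y B

Derivation:
After move 1 (F'): F=GGGG U=WWRR R=YRYR D=OOYY L=OWOW
After move 2 (F'): F=GGGG U=WWYY R=OROR D=WWYY L=OROR
After move 3 (R): R=OORR U=WGYG F=GWGY D=WBYB B=YBWB
After move 4 (R): R=RORO U=WWYY F=GBGB D=WWYY B=GBGB
After move 5 (F): F=GGBB U=WWRR R=YOYO D=RRYY L=OWOW
After move 6 (U): U=RWRW F=YOBB R=GBYO B=OWGB L=GGOW
After move 7 (F'): F=OBYB U=RWGY R=RBRO D=GWYY L=GWOR
Query: F face = OBYB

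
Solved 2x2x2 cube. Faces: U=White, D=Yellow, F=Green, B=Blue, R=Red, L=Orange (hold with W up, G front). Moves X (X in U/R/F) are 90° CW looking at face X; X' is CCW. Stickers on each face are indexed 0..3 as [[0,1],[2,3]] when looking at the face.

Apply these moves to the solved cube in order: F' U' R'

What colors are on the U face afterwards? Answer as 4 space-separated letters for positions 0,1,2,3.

After move 1 (F'): F=GGGG U=WWRR R=YRYR D=OOYY L=OWOW
After move 2 (U'): U=WRWR F=OWGG R=GGYR B=YRBB L=BBOW
After move 3 (R'): R=GRGY U=WBWY F=ORGR D=OWYG B=YROB
Query: U face = WBWY

Answer: W B W Y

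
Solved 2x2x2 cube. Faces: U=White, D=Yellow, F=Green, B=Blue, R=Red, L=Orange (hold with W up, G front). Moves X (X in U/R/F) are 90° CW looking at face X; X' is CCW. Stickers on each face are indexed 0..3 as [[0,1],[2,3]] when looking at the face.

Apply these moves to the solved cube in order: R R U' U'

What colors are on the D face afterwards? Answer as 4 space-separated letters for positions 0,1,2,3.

Answer: Y W Y W

Derivation:
After move 1 (R): R=RRRR U=WGWG F=GYGY D=YBYB B=WBWB
After move 2 (R): R=RRRR U=WYWY F=GBGB D=YWYW B=GBGB
After move 3 (U'): U=YYWW F=OOGB R=GBRR B=RRGB L=GBOO
After move 4 (U'): U=YWYW F=GBGB R=OORR B=GBGB L=RROO
Query: D face = YWYW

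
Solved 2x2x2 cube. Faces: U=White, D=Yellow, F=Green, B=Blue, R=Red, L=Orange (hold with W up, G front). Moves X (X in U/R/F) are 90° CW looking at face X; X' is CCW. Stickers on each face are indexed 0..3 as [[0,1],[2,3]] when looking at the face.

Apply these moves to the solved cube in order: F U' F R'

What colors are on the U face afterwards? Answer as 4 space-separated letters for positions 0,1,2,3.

Answer: W B Y W

Derivation:
After move 1 (F): F=GGGG U=WWOO R=WRWR D=RRYY L=OYOY
After move 2 (U'): U=WOWO F=OYGG R=GGWR B=WRBB L=BBOY
After move 3 (F): F=GOGY U=WOYB R=WGOR D=WGYY L=BROR
After move 4 (R'): R=GRWO U=WBYW F=GOGB D=WOYY B=YRGB
Query: U face = WBYW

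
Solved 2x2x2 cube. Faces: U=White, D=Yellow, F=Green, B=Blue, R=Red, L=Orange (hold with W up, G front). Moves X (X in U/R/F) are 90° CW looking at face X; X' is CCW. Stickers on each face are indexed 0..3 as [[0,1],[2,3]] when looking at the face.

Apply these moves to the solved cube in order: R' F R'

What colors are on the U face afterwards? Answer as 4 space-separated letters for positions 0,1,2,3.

After move 1 (R'): R=RRRR U=WBWB F=GWGW D=YGYG B=YBYB
After move 2 (F): F=GGWW U=WBOO R=WRBR D=RRYG L=OYOG
After move 3 (R'): R=RRWB U=WYOY F=GBWO D=RGYW B=GBRB
Query: U face = WYOY

Answer: W Y O Y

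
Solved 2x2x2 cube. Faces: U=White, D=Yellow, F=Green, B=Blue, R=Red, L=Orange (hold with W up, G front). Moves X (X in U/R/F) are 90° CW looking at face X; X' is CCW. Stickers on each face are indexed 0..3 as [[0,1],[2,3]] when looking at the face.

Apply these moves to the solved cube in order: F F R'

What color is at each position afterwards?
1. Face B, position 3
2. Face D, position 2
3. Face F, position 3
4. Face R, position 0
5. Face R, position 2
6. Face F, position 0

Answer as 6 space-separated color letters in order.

Answer: B Y Y R O G

Derivation:
After move 1 (F): F=GGGG U=WWOO R=WRWR D=RRYY L=OYOY
After move 2 (F): F=GGGG U=WWYY R=OROR D=WWYY L=OROR
After move 3 (R'): R=RROO U=WBYB F=GWGY D=WGYG B=YBWB
Query 1: B[3] = B
Query 2: D[2] = Y
Query 3: F[3] = Y
Query 4: R[0] = R
Query 5: R[2] = O
Query 6: F[0] = G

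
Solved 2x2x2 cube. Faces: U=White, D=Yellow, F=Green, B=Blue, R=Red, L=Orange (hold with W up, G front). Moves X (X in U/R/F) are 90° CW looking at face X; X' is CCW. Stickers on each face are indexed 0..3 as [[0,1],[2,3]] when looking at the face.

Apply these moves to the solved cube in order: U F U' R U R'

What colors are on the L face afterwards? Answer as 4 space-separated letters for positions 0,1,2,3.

Answer: G B O Y

Derivation:
After move 1 (U): U=WWWW F=RRGG R=BBRR B=OOBB L=GGOO
After move 2 (F): F=GRGR U=WWOG R=WBWR D=RBYY L=GYOY
After move 3 (U'): U=WGWO F=GYGR R=GRWR B=WBBB L=OOOY
After move 4 (R): R=WGRR U=WYWR F=GBGY D=RBYW B=OBGB
After move 5 (U): U=WWRY F=WGGY R=OBRR B=OOGB L=GBOY
After move 6 (R'): R=BROR U=WGRO F=WWGY D=RGYY B=WOBB
Query: L face = GBOY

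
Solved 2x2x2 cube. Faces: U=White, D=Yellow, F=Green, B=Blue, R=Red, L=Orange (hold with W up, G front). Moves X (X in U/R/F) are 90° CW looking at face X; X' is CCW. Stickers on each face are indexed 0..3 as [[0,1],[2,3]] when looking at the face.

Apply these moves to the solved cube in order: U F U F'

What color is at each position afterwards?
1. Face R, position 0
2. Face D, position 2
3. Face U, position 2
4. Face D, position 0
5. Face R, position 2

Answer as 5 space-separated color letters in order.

Answer: B Y O R R

Derivation:
After move 1 (U): U=WWWW F=RRGG R=BBRR B=OOBB L=GGOO
After move 2 (F): F=GRGR U=WWOG R=WBWR D=RBYY L=GYOY
After move 3 (U): U=OWGW F=WBGR R=OOWR B=GYBB L=GROY
After move 4 (F'): F=BRWG U=OWOW R=BORR D=RYYY L=GWOG
Query 1: R[0] = B
Query 2: D[2] = Y
Query 3: U[2] = O
Query 4: D[0] = R
Query 5: R[2] = R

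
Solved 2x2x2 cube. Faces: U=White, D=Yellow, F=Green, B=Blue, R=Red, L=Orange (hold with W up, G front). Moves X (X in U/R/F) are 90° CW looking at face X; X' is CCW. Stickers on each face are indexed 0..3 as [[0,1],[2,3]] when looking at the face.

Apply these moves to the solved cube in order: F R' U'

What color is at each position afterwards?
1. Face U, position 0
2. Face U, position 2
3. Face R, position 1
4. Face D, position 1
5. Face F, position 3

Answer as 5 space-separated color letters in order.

Answer: B W W G O

Derivation:
After move 1 (F): F=GGGG U=WWOO R=WRWR D=RRYY L=OYOY
After move 2 (R'): R=RRWW U=WBOB F=GWGO D=RGYG B=YBRB
After move 3 (U'): U=BBWO F=OYGO R=GWWW B=RRRB L=YBOY
Query 1: U[0] = B
Query 2: U[2] = W
Query 3: R[1] = W
Query 4: D[1] = G
Query 5: F[3] = O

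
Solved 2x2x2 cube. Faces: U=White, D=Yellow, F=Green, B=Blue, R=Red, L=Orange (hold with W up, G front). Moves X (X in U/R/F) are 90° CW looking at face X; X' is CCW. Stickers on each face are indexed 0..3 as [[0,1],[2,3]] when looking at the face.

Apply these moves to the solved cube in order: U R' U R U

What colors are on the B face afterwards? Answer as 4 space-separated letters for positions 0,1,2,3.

After move 1 (U): U=WWWW F=RRGG R=BBRR B=OOBB L=GGOO
After move 2 (R'): R=BRBR U=WBWO F=RWGW D=YRYG B=YOYB
After move 3 (U): U=WWOB F=BRGW R=YOBR B=GGYB L=RWOO
After move 4 (R): R=BYRO U=WROW F=BRGG D=YYYG B=BGWB
After move 5 (U): U=OWWR F=BYGG R=BGRO B=RWWB L=BROO
Query: B face = RWWB

Answer: R W W B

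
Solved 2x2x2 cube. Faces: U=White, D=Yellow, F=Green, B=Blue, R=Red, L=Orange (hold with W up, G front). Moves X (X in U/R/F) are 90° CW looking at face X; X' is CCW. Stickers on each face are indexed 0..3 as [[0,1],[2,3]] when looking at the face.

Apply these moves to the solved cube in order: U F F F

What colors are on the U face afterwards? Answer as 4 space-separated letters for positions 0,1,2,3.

After move 1 (U): U=WWWW F=RRGG R=BBRR B=OOBB L=GGOO
After move 2 (F): F=GRGR U=WWOG R=WBWR D=RBYY L=GYOY
After move 3 (F): F=GGRR U=WWYY R=OBGR D=WWYY L=GROB
After move 4 (F): F=RGRG U=WWBR R=YBYR D=GOYY L=GWOW
Query: U face = WWBR

Answer: W W B R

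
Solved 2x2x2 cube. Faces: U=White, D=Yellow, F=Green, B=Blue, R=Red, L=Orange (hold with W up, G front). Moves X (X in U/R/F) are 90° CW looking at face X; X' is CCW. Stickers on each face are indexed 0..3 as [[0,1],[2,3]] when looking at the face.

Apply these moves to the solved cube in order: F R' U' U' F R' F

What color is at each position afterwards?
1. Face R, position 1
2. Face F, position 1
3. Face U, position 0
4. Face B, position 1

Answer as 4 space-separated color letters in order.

Answer: W G B W

Derivation:
After move 1 (F): F=GGGG U=WWOO R=WRWR D=RRYY L=OYOY
After move 2 (R'): R=RRWW U=WBOB F=GWGO D=RGYG B=YBRB
After move 3 (U'): U=BBWO F=OYGO R=GWWW B=RRRB L=YBOY
After move 4 (U'): U=BOBW F=YBGO R=OYWW B=GWRB L=RROY
After move 5 (F): F=GYOB U=BOYR R=BYWW D=WOYG L=RROG
After move 6 (R'): R=YWBW U=BRYG F=GOOR D=WYYB B=GWOB
After move 7 (F): F=OGRO U=BRGR R=YWGW D=BYYB L=RWOY
Query 1: R[1] = W
Query 2: F[1] = G
Query 3: U[0] = B
Query 4: B[1] = W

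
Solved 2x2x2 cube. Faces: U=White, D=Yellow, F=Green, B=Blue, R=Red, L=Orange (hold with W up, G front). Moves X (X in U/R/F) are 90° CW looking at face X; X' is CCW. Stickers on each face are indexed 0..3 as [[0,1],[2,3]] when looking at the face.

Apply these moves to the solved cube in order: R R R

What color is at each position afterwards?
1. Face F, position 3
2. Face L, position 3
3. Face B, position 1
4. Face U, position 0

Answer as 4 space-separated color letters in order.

After move 1 (R): R=RRRR U=WGWG F=GYGY D=YBYB B=WBWB
After move 2 (R): R=RRRR U=WYWY F=GBGB D=YWYW B=GBGB
After move 3 (R): R=RRRR U=WBWB F=GWGW D=YGYG B=YBYB
Query 1: F[3] = W
Query 2: L[3] = O
Query 3: B[1] = B
Query 4: U[0] = W

Answer: W O B W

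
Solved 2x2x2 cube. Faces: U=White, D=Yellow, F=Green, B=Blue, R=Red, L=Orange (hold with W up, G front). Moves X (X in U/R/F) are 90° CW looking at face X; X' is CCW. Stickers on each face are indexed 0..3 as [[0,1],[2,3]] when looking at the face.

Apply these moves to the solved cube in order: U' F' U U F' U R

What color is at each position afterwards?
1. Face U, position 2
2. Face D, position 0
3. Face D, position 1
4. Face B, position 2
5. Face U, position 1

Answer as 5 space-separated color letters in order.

Answer: Y G B R W

Derivation:
After move 1 (U'): U=WWWW F=OOGG R=GGRR B=RRBB L=BBOO
After move 2 (F'): F=OGOG U=WWGR R=YGYR D=BOYY L=BWOW
After move 3 (U): U=GWRW F=YGOG R=RRYR B=BWBB L=OGOW
After move 4 (U): U=RGWW F=RROG R=BWYR B=OGBB L=YGOW
After move 5 (F'): F=RGRO U=RGBY R=OWBR D=GWYY L=YWOW
After move 6 (U): U=BRYG F=OWRO R=OGBR B=YWBB L=RGOW
After move 7 (R): R=BORG U=BWYO F=OWRY D=GBYY B=GWRB
Query 1: U[2] = Y
Query 2: D[0] = G
Query 3: D[1] = B
Query 4: B[2] = R
Query 5: U[1] = W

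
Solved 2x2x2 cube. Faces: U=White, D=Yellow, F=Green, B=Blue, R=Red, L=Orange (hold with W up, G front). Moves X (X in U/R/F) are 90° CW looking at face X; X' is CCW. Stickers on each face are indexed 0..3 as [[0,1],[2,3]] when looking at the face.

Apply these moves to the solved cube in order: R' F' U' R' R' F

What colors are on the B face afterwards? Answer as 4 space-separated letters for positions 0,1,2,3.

Answer: G R B B

Derivation:
After move 1 (R'): R=RRRR U=WBWB F=GWGW D=YGYG B=YBYB
After move 2 (F'): F=WWGG U=WBRR R=GRYR D=OOYG L=OBOW
After move 3 (U'): U=BRWR F=OBGG R=WWYR B=GRYB L=YBOW
After move 4 (R'): R=WRWY U=BYWG F=ORGR D=OBYG B=GROB
After move 5 (R'): R=RYWW U=BOWG F=OYGG D=ORYR B=GRBB
After move 6 (F): F=GOGY U=BOWB R=WYGW D=WRYR L=YOOR
Query: B face = GRBB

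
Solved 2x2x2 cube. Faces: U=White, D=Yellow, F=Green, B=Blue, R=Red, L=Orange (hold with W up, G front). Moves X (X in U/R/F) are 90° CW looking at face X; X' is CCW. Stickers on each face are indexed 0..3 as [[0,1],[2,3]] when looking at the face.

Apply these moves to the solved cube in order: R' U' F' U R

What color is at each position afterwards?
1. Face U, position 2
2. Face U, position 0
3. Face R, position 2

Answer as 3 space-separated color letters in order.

Answer: R G R

Derivation:
After move 1 (R'): R=RRRR U=WBWB F=GWGW D=YGYG B=YBYB
After move 2 (U'): U=BBWW F=OOGW R=GWRR B=RRYB L=YBOO
After move 3 (F'): F=OWOG U=BBGR R=GWYR D=BOYG L=YWOW
After move 4 (U): U=GBRB F=GWOG R=RRYR B=YWYB L=OWOW
After move 5 (R): R=YRRR U=GWRG F=GOOG D=BYYY B=BWBB
Query 1: U[2] = R
Query 2: U[0] = G
Query 3: R[2] = R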